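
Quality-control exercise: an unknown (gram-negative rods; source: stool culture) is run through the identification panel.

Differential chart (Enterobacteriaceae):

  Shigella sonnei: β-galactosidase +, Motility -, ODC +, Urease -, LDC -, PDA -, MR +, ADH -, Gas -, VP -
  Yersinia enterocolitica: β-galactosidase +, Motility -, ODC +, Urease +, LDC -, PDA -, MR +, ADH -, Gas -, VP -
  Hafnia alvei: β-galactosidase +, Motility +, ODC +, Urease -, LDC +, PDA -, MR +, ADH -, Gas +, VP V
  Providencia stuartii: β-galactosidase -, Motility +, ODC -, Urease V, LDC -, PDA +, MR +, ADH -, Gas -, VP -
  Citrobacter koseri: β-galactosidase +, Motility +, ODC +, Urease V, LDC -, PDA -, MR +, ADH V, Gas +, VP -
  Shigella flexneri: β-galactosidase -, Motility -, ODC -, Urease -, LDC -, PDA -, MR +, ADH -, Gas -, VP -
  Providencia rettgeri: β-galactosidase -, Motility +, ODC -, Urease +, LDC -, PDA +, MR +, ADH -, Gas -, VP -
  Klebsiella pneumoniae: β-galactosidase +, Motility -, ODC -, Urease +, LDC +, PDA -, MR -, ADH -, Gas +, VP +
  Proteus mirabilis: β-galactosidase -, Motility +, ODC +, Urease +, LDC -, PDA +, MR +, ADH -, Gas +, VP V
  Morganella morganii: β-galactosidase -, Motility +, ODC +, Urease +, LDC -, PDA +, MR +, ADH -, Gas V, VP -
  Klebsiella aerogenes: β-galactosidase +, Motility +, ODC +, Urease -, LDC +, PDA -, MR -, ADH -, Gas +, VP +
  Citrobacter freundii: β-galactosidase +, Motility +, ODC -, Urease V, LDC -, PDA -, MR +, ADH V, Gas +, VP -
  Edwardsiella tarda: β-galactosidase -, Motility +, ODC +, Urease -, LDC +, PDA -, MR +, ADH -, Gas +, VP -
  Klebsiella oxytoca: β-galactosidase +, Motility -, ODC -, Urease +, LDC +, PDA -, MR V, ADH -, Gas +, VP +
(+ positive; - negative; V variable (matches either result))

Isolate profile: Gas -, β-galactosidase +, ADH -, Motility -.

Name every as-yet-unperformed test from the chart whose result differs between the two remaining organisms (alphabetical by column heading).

Motility -: excludes 9 organisms — 5 left.
ADH -: all 5 remaining candidates are consistent.
Gas -: excludes Klebsiella pneumoniae, Klebsiella oxytoca — 3 left.
β-galactosidase +: excludes Shigella flexneri — 2 left.
Two candidates remain: Shigella sonnei and Yersinia enterocolitica.
  ODC: + vs + — same for both, does not separate.
  Urease: Shigella sonnei -, Yersinia enterocolitica + — discriminates.
  LDC: - vs - — same for both, does not separate.
  PDA: - vs - — same for both, does not separate.
  MR: + vs + — same for both, does not separate.
  VP: - vs - — same for both, does not separate.

Urease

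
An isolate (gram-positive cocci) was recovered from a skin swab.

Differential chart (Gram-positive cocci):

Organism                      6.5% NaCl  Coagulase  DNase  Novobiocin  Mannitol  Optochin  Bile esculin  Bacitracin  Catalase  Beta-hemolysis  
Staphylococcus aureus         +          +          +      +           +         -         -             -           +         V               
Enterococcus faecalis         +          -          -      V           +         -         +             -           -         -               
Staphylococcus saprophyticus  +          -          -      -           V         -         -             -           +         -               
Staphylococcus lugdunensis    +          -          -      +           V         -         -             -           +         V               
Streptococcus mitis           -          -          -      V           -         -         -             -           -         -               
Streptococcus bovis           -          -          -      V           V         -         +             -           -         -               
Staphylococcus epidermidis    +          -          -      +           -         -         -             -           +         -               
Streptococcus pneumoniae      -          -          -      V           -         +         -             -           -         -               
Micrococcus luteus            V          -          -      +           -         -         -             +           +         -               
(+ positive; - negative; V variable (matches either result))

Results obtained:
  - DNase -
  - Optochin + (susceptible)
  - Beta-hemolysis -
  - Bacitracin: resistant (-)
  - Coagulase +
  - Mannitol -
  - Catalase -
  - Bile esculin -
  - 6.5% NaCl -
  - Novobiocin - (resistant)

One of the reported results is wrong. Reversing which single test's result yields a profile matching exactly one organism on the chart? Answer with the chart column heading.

Coagulase

As reported, no row in the chart matches all 10 reactions.
Reversing Bacitracin → still no organism matches.
Reversing Catalase → still no organism matches.
Reversing Optochin → still no organism matches.
Reversing 6.5% NaCl → still no organism matches.
Reversing Beta-hemolysis → still no organism matches.
Reversing Bile esculin → still no organism matches.
Reversing Novobiocin → still no organism matches.
Reversing Coagulase (to -) → unique match: Streptococcus pneumoniae.
Reversing DNase → still no organism matches.
Reversing Mannitol → still no organism matches.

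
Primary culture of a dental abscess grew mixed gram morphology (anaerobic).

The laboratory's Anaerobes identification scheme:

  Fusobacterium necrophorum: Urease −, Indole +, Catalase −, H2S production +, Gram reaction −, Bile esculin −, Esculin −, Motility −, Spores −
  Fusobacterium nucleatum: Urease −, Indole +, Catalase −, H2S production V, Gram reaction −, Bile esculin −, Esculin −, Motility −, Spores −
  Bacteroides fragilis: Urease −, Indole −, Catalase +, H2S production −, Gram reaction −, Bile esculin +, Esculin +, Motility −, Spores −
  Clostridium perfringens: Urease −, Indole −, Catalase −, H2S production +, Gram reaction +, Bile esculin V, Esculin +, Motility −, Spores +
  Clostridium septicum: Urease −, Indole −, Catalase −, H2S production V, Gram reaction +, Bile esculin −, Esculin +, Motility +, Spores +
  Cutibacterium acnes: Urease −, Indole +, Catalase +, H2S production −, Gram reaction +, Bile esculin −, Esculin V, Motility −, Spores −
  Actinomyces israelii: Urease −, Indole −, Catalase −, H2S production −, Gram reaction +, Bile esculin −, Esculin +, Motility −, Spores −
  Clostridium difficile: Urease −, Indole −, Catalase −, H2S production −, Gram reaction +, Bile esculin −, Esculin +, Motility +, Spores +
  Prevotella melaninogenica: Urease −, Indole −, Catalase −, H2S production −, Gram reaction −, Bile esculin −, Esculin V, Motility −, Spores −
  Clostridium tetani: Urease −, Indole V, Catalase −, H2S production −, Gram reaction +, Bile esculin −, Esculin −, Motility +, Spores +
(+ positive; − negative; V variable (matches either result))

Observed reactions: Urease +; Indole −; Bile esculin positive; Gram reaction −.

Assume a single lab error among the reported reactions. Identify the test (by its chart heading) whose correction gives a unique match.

Urease

As reported, no row in the chart matches all 4 reactions.
Reversing Urease (to −) → unique match: Bacteroides fragilis.
Reversing Gram reaction → still no organism matches.
Reversing Bile esculin → still no organism matches.
Reversing Indole → still no organism matches.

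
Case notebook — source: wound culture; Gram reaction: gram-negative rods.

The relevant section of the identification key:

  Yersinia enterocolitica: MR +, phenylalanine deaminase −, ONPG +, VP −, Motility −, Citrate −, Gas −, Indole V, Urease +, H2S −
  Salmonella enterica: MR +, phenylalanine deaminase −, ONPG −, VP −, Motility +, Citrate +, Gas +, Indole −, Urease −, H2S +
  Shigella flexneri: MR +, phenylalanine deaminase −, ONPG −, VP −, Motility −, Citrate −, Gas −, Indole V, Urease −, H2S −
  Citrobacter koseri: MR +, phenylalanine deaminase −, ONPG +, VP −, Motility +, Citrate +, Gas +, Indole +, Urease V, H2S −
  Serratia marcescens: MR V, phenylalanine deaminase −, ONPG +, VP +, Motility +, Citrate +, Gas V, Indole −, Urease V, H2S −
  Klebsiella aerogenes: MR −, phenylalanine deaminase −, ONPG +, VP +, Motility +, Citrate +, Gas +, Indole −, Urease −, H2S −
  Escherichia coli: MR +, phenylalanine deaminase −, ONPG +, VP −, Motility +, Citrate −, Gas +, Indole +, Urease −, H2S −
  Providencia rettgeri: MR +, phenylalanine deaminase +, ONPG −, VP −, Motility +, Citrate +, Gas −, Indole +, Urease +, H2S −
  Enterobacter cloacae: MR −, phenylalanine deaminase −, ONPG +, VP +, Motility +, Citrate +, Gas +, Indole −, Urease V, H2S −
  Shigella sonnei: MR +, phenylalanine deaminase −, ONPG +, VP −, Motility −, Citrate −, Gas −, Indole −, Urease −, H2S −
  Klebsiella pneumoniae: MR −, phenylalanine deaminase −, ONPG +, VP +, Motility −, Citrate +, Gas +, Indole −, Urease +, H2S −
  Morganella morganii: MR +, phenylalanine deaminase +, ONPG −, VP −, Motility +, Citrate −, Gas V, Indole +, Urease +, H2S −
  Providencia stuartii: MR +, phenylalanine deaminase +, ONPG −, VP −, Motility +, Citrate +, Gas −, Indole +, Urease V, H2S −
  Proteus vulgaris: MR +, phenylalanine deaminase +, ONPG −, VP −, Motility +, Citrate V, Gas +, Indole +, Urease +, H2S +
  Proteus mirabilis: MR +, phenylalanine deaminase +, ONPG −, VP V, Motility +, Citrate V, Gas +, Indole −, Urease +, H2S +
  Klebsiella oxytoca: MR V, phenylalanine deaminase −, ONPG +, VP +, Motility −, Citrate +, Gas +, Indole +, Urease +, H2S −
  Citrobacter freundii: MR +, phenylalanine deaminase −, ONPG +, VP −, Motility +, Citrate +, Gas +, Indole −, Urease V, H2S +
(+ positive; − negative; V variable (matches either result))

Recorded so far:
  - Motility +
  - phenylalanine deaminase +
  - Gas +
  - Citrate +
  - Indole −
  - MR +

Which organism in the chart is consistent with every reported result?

Indole −: excludes 7 organisms — 10 left.
Citrate +: excludes Yersinia enterocolitica, Shigella flexneri, Shigella sonnei — 7 left.
Motility +: excludes Klebsiella pneumoniae — 6 left.
MR +: excludes Klebsiella aerogenes, Enterobacter cloacae — 4 left.
Gas +: all 4 remaining candidates are consistent.
phenylalanine deaminase +: excludes Salmonella enterica, Serratia marcescens, Citrobacter freundii — 1 left.

Proteus mirabilis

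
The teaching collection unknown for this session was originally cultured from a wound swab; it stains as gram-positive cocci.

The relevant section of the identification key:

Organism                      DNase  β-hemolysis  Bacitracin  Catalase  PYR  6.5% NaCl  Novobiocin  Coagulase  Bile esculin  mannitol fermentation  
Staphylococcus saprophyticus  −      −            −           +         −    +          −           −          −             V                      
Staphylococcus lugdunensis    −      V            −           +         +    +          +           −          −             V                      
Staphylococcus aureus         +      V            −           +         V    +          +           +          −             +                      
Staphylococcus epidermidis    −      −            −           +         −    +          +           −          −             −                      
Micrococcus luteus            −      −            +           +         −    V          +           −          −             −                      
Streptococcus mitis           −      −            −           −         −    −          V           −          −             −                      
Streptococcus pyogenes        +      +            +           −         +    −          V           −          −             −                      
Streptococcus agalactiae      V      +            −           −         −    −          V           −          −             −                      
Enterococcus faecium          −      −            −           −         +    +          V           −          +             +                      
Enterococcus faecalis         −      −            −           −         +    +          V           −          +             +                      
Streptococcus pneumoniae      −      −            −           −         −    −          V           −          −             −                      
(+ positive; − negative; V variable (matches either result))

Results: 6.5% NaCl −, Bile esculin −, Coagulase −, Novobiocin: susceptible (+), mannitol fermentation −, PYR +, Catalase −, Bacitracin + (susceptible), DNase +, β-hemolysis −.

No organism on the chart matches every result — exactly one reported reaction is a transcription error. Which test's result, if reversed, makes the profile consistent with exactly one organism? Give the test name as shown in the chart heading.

β-hemolysis

As reported, no row in the chart matches all 10 reactions.
Reversing 6.5% NaCl → still no organism matches.
Reversing β-hemolysis (to +) → unique match: Streptococcus pyogenes.
Reversing Bile esculin → still no organism matches.
Reversing Novobiocin → still no organism matches.
Reversing Coagulase → still no organism matches.
Reversing DNase → still no organism matches.
Reversing mannitol fermentation → still no organism matches.
Reversing Bacitracin → still no organism matches.
Reversing Catalase → still no organism matches.
Reversing PYR → still no organism matches.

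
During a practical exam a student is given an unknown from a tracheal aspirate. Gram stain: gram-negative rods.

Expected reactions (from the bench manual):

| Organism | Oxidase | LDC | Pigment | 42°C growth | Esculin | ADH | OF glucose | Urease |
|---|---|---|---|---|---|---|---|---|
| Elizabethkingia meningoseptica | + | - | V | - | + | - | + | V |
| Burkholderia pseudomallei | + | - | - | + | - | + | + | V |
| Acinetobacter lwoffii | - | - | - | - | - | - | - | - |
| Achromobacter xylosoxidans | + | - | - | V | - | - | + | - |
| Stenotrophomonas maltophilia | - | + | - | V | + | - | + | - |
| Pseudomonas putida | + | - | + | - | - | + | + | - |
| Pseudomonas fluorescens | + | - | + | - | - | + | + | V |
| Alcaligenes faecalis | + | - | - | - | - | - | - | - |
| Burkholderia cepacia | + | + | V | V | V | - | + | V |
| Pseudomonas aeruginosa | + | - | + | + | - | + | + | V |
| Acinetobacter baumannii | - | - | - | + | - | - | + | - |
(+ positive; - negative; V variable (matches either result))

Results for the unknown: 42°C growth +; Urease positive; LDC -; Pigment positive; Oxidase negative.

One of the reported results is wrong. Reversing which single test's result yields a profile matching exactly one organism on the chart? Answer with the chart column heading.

Oxidase

As reported, no row in the chart matches all 5 reactions.
Reversing Urease → still no organism matches.
Reversing 42°C growth → still no organism matches.
Reversing Pigment → still no organism matches.
Reversing Oxidase (to +) → unique match: Pseudomonas aeruginosa.
Reversing LDC → still no organism matches.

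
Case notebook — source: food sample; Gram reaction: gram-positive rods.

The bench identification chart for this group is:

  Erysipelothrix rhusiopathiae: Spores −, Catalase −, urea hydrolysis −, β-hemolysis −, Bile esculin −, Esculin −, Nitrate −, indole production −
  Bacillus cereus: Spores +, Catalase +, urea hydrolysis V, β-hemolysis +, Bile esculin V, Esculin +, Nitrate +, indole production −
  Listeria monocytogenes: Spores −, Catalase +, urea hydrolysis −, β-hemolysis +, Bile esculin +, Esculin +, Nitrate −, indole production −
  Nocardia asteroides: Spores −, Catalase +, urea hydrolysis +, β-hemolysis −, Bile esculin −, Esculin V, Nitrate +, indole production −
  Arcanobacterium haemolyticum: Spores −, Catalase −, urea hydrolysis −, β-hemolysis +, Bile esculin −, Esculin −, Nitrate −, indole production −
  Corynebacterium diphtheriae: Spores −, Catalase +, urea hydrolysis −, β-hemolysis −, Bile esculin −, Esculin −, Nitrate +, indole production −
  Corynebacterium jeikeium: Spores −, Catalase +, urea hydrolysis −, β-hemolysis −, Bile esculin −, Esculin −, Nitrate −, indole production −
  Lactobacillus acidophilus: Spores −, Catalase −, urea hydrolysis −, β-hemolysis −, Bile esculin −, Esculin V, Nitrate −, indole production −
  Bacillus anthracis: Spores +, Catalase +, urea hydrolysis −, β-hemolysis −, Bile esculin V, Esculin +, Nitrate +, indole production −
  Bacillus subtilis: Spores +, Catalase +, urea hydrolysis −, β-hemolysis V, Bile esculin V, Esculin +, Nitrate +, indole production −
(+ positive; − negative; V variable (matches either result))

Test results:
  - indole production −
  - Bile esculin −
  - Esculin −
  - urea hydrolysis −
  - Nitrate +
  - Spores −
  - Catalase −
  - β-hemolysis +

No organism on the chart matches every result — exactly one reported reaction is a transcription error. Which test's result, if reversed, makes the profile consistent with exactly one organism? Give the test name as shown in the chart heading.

Nitrate

As reported, no row in the chart matches all 8 reactions.
Reversing Esculin → still no organism matches.
Reversing Bile esculin → still no organism matches.
Reversing urea hydrolysis → still no organism matches.
Reversing β-hemolysis → still no organism matches.
Reversing Nitrate (to −) → unique match: Arcanobacterium haemolyticum.
Reversing indole production → still no organism matches.
Reversing Spores → still no organism matches.
Reversing Catalase → still no organism matches.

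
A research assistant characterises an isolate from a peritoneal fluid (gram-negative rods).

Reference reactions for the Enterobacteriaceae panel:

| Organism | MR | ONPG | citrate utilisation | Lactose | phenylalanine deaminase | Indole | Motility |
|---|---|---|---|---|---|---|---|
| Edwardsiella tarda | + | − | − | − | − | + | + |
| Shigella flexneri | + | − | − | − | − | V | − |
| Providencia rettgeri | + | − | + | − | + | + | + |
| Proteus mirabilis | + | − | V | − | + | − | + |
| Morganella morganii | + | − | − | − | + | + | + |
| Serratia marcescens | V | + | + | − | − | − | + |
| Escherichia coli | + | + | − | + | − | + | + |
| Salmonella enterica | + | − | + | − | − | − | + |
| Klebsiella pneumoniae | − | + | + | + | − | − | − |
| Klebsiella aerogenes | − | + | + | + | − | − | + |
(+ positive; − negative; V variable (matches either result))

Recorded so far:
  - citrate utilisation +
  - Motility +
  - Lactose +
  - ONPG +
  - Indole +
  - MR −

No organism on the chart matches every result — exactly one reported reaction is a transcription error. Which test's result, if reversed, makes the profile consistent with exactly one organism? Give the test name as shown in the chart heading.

As reported, no row in the chart matches all 6 reactions.
Reversing citrate utilisation → still no organism matches.
Reversing Motility → still no organism matches.
Reversing Lactose → still no organism matches.
Reversing Indole (to −) → unique match: Klebsiella aerogenes.
Reversing ONPG → still no organism matches.
Reversing MR → still no organism matches.

Indole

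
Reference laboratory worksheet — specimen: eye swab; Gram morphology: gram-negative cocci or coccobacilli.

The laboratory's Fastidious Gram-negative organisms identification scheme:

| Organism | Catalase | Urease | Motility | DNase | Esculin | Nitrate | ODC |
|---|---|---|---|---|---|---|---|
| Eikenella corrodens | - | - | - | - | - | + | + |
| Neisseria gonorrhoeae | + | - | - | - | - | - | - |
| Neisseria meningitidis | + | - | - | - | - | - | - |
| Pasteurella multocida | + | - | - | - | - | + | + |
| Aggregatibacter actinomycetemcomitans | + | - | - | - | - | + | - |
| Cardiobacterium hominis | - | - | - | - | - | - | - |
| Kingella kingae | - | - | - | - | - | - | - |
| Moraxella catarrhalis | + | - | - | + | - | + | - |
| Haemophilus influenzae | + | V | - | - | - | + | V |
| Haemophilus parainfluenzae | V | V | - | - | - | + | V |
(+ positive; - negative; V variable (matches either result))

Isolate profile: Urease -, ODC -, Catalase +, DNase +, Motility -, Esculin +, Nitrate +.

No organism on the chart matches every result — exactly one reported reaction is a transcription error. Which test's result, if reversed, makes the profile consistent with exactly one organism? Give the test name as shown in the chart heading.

As reported, no row in the chart matches all 7 reactions.
Reversing Esculin (to -) → unique match: Moraxella catarrhalis.
Reversing ODC → still no organism matches.
Reversing Urease → still no organism matches.
Reversing Catalase → still no organism matches.
Reversing DNase → still no organism matches.
Reversing Motility → still no organism matches.
Reversing Nitrate → still no organism matches.

Esculin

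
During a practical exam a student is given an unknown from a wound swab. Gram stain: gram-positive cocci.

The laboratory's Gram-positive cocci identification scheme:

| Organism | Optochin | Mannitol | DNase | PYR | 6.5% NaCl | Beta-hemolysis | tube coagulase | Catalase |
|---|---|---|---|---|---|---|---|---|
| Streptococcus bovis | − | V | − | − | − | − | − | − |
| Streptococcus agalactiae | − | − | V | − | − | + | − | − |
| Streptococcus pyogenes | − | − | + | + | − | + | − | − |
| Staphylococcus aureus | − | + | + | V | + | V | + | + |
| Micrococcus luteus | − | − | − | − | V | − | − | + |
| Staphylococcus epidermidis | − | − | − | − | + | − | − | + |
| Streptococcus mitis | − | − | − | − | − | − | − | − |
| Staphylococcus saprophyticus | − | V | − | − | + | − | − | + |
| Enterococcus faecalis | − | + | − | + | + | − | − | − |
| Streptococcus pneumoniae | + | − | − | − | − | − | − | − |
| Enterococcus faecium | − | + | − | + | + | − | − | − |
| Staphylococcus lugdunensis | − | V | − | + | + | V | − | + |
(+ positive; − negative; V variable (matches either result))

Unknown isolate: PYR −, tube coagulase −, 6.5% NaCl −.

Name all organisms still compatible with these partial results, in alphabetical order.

Micrococcus luteus, Streptococcus agalactiae, Streptococcus bovis, Streptococcus mitis, Streptococcus pneumoniae

tube coagulase −: excludes Staphylococcus aureus — 11 left.
PYR −: excludes Streptococcus pyogenes, Enterococcus faecalis, Enterococcus faecium, Staphylococcus lugdunensis — 7 left.
6.5% NaCl −: excludes Staphylococcus epidermidis, Staphylococcus saprophyticus — 5 left.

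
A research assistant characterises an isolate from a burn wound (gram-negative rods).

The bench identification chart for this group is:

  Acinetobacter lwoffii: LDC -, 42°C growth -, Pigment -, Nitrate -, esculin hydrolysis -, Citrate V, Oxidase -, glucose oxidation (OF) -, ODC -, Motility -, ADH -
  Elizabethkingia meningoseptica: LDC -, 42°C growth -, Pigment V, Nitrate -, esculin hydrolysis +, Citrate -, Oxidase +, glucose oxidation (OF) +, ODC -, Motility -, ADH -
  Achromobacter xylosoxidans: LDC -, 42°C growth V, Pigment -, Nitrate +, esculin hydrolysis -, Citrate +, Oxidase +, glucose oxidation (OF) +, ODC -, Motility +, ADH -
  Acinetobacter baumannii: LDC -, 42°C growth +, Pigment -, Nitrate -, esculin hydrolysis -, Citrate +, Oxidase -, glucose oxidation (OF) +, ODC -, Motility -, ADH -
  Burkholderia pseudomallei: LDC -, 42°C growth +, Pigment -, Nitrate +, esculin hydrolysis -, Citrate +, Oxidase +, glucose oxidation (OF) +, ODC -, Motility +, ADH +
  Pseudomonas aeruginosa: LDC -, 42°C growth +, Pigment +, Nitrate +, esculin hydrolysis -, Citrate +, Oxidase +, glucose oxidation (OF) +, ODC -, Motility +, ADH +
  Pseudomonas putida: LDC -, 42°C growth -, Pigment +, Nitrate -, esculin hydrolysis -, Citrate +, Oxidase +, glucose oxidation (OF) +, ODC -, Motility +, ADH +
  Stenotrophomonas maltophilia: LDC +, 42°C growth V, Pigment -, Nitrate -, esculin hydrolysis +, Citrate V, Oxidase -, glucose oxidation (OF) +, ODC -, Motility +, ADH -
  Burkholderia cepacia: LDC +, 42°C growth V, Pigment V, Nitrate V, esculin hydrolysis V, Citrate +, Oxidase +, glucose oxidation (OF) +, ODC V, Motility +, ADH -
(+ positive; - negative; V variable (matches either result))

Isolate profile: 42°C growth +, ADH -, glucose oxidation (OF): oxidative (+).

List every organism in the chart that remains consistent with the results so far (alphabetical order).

ADH -: excludes Burkholderia pseudomallei, Pseudomonas aeruginosa, Pseudomonas putida — 6 left.
42°C growth +: excludes Acinetobacter lwoffii, Elizabethkingia meningoseptica — 4 left.
glucose oxidation (OF) +: all 4 remaining candidates are consistent.

Achromobacter xylosoxidans, Acinetobacter baumannii, Burkholderia cepacia, Stenotrophomonas maltophilia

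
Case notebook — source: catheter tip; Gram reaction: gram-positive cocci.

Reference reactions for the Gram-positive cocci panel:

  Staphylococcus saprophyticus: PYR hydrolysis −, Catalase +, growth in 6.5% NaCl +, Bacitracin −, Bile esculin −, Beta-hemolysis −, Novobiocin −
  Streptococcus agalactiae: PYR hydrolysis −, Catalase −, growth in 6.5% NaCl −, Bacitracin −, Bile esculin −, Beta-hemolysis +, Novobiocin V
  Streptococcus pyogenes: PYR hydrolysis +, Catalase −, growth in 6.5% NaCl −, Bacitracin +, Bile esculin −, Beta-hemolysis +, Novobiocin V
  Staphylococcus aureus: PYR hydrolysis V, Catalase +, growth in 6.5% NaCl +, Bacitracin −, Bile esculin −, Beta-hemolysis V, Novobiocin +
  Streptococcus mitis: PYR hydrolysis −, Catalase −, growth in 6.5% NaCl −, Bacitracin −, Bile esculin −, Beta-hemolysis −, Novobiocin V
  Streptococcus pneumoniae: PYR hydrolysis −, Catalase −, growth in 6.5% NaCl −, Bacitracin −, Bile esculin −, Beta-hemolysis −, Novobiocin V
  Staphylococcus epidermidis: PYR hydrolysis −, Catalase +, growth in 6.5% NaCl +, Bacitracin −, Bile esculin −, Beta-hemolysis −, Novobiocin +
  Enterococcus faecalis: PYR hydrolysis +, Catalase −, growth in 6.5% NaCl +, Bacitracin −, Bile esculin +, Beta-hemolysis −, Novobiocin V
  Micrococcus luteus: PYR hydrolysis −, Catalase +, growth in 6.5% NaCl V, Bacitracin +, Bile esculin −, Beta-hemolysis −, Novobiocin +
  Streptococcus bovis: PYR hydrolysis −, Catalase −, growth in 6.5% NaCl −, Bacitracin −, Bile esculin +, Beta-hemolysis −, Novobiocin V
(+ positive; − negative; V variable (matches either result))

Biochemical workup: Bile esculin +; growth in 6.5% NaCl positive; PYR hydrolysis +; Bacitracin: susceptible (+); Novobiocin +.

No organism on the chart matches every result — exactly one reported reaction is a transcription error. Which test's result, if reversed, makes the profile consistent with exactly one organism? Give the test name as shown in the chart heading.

As reported, no row in the chart matches all 5 reactions.
Reversing PYR hydrolysis → still no organism matches.
Reversing Bile esculin → still no organism matches.
Reversing growth in 6.5% NaCl → still no organism matches.
Reversing Novobiocin → still no organism matches.
Reversing Bacitracin (to −) → unique match: Enterococcus faecalis.

Bacitracin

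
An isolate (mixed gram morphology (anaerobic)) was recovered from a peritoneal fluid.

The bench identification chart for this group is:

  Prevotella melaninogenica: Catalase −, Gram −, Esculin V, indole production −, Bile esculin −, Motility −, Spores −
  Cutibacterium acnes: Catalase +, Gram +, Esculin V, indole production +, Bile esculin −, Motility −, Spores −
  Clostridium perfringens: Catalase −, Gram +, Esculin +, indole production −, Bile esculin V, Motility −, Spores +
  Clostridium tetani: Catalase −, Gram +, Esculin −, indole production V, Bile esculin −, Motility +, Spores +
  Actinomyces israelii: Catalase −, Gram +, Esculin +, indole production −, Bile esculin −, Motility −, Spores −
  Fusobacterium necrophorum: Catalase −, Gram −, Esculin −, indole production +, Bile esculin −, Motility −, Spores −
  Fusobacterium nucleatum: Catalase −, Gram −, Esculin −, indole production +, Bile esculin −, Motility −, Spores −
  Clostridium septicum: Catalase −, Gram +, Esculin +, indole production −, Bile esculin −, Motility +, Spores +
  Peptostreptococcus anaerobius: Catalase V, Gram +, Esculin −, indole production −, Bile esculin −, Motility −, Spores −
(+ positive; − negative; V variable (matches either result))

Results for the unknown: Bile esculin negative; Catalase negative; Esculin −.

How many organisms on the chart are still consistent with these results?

5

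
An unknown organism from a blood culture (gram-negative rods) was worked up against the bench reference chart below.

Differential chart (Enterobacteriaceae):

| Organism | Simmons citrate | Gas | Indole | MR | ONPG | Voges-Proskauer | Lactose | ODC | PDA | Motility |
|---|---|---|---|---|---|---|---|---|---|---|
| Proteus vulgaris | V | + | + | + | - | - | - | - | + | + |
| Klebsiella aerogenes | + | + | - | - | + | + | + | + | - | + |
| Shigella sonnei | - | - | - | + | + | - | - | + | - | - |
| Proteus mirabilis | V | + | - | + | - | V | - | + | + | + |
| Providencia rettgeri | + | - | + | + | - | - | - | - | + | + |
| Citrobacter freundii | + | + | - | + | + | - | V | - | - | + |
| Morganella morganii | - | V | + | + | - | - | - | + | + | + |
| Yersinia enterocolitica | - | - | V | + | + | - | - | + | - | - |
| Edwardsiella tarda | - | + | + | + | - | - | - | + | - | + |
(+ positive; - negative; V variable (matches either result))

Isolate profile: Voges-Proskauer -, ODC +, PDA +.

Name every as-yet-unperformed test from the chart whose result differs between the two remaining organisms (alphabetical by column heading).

PDA +: excludes 5 organisms — 4 left.
ODC +: excludes Proteus vulgaris, Providencia rettgeri — 2 left.
Voges-Proskauer -: all 2 remaining candidates are consistent.
Two candidates remain: Morganella morganii and Proteus mirabilis.
  Simmons citrate: - vs V — variable for at least one, does not separate.
  Gas: V vs + — variable for at least one, does not separate.
  Indole: Morganella morganii +, Proteus mirabilis - — discriminates.
  MR: + vs + — same for both, does not separate.
  ONPG: - vs - — same for both, does not separate.
  Lactose: - vs - — same for both, does not separate.
  Motility: + vs + — same for both, does not separate.

Indole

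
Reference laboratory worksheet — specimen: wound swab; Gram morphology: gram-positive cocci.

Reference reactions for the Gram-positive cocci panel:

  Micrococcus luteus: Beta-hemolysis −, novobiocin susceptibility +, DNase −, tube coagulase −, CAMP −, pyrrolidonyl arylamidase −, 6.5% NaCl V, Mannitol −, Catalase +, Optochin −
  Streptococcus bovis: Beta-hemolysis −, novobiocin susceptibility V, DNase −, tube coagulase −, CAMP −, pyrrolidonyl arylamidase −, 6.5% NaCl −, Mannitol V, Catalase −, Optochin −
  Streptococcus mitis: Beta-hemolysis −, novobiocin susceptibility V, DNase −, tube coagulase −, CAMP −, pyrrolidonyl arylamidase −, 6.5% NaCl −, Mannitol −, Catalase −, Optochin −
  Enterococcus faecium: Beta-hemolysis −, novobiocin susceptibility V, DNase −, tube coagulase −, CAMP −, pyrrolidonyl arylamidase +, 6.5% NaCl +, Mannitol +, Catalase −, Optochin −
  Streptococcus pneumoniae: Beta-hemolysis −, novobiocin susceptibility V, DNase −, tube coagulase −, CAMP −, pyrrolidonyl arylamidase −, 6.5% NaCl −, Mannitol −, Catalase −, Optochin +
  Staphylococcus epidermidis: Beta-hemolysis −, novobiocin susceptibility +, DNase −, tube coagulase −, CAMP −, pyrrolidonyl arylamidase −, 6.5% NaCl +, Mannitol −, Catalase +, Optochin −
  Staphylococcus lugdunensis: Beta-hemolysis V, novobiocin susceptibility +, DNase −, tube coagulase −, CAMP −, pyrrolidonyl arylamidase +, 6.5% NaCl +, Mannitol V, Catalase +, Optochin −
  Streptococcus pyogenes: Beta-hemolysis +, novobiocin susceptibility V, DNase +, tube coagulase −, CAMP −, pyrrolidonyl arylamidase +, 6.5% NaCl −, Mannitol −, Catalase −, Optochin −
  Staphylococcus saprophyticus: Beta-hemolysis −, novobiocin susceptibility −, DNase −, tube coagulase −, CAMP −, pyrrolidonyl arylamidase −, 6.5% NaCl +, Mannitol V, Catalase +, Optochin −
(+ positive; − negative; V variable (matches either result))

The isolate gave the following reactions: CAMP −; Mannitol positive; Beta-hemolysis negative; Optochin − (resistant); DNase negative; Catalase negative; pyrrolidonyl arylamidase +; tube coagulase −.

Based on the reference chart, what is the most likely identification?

Mannitol +: excludes 5 organisms — 4 left.
pyrrolidonyl arylamidase +: excludes Streptococcus bovis, Staphylococcus saprophyticus — 2 left.
CAMP −: all 2 remaining candidates are consistent.
Beta-hemolysis −: all 2 remaining candidates are consistent.
DNase −: all 2 remaining candidates are consistent.
tube coagulase −: all 2 remaining candidates are consistent.
Optochin −: all 2 remaining candidates are consistent.
Catalase −: excludes Staphylococcus lugdunensis — 1 left.

Enterococcus faecium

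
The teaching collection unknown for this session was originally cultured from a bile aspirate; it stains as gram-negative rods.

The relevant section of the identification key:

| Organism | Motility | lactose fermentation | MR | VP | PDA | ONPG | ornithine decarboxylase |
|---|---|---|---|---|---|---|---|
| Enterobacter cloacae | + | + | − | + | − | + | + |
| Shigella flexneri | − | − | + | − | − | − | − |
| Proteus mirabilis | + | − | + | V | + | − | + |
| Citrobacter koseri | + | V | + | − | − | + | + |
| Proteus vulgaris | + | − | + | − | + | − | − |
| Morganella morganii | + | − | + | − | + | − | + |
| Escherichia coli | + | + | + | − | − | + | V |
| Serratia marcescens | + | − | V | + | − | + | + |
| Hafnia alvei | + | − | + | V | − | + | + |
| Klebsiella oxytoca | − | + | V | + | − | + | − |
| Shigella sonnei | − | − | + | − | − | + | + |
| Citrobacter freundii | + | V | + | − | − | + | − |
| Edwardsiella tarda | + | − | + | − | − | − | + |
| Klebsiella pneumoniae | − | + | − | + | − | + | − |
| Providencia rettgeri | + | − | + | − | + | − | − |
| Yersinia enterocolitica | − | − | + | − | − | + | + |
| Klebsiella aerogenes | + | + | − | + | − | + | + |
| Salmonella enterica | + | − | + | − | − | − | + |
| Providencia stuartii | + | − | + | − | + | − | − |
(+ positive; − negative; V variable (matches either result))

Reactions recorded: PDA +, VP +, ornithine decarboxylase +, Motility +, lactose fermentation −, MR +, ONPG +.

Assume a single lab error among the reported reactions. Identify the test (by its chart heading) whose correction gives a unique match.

ONPG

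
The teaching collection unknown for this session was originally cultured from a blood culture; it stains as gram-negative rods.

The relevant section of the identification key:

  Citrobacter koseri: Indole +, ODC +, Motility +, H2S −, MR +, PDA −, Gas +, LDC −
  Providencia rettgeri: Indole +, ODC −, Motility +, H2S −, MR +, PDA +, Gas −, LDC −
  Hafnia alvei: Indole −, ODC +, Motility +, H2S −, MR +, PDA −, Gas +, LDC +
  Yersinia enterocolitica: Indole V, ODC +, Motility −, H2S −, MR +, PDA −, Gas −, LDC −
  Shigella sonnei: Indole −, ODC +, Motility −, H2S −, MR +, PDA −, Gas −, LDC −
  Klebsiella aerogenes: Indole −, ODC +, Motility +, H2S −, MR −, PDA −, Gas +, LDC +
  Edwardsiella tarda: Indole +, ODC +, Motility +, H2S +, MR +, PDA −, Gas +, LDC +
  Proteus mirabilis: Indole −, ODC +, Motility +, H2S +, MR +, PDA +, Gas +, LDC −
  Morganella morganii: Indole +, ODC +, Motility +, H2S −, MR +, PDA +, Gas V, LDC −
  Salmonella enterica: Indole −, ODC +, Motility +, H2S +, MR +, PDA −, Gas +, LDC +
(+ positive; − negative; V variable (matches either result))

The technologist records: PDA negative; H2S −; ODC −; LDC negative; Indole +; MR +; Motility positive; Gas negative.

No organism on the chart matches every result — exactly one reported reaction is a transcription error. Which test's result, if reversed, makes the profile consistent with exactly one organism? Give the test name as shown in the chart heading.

PDA

As reported, no row in the chart matches all 8 reactions.
Reversing MR → still no organism matches.
Reversing LDC → still no organism matches.
Reversing Motility → still no organism matches.
Reversing PDA (to +) → unique match: Providencia rettgeri.
Reversing ODC → still no organism matches.
Reversing Indole → still no organism matches.
Reversing Gas → still no organism matches.
Reversing H2S → still no organism matches.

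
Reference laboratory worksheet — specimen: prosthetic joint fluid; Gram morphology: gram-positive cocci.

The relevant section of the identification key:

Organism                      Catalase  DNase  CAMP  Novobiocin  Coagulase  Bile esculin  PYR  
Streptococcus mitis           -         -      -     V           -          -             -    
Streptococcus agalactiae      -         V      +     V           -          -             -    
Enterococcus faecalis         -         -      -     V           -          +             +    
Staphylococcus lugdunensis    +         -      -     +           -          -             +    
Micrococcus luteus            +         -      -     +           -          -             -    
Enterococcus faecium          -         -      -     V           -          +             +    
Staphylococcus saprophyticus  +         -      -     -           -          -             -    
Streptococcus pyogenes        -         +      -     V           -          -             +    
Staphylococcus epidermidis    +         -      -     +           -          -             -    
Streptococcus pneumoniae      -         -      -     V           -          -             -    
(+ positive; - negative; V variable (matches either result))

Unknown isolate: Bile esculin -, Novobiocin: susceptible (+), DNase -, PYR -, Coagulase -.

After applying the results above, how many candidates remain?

PYR -: excludes Enterococcus faecalis, Staphylococcus lugdunensis, Enterococcus faecium, Streptococcus pyogenes — 6 left.
Coagulase -: all 6 remaining candidates are consistent.
DNase -: all 6 remaining candidates are consistent.
Bile esculin -: all 6 remaining candidates are consistent.
Novobiocin +: excludes Staphylococcus saprophyticus — 5 left.
Still consistent: Micrococcus luteus, Staphylococcus epidermidis, Streptococcus agalactiae, Streptococcus mitis, Streptococcus pneumoniae.

5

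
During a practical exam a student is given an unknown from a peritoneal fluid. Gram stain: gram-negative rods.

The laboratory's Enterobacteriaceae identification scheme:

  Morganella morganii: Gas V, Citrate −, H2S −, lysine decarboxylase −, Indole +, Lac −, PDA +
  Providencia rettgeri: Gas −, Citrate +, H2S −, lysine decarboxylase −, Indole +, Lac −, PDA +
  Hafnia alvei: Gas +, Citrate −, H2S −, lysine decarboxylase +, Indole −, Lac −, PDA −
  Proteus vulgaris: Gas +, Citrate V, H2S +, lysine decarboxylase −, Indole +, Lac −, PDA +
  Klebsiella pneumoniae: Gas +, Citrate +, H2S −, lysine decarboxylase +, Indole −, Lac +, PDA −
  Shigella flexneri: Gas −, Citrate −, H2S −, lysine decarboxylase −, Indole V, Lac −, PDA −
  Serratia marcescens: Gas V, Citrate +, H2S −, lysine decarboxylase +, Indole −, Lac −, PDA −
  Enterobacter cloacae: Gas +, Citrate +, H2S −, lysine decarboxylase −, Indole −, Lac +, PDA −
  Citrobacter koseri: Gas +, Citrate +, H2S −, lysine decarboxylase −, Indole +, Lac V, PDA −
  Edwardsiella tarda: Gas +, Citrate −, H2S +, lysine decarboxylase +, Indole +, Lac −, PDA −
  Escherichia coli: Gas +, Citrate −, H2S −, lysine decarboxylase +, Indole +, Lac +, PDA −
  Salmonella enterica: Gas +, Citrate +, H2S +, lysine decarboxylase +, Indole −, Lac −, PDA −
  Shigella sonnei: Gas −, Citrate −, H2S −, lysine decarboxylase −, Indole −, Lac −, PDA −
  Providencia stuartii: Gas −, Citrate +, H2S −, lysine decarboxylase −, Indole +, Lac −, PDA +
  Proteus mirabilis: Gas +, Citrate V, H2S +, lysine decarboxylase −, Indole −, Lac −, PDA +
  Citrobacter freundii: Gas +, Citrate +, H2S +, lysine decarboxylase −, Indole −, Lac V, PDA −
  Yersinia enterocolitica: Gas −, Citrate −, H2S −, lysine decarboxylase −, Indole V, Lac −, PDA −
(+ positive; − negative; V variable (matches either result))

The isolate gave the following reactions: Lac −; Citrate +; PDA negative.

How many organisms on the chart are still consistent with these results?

Citrate +: excludes 7 organisms — 10 left.
PDA −: excludes Providencia rettgeri, Proteus vulgaris, Providencia stuartii, Proteus mirabilis — 6 left.
Lac −: excludes Klebsiella pneumoniae, Enterobacter cloacae — 4 left.
Still consistent: Citrobacter freundii, Citrobacter koseri, Salmonella enterica, Serratia marcescens.

4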